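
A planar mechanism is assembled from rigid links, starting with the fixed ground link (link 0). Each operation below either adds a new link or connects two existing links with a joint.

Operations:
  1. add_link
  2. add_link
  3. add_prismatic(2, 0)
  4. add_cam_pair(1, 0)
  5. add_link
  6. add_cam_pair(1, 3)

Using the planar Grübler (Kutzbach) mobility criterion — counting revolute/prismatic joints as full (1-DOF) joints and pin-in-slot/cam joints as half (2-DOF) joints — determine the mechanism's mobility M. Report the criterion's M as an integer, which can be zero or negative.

[1;0;0] (link 0 is ground)
L+ [2;0;0]
L+ [3;0;0]
P(2,0)∈J1 [3;1;0]
C(1,0)∈J2 [3;1;1]
L+ [4;1;1]
C(1,3)∈J2 [4;1;2]
mobility = 9 − 2 − 2 = 5

M = 5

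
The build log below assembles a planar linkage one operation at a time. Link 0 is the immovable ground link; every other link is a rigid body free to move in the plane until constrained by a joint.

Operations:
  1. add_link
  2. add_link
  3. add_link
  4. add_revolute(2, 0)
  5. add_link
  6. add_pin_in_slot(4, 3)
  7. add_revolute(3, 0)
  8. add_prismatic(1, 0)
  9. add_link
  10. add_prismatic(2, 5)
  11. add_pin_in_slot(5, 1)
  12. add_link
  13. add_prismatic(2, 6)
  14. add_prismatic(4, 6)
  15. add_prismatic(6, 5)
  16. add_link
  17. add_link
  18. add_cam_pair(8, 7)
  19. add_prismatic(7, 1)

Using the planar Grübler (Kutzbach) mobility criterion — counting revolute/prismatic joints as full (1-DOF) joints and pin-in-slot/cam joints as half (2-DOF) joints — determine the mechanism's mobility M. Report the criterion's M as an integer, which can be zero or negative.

L=1 J1=0 J2=0
add link → L=2 J1=0 J2=0
add link → L=3 J1=0 J2=0
add link → L=4 J1=0 J2=0
R@2,0 dof=1 J1 → L=4 J1=1 J2=0
add link → L=5 J1=1 J2=0
PS@4,3 dof=2 J2 → L=5 J1=1 J2=1
R@3,0 dof=1 J1 → L=5 J1=2 J2=1
P@1,0 dof=1 J1 → L=5 J1=3 J2=1
add link → L=6 J1=3 J2=1
P@2,5 dof=1 J1 → L=6 J1=4 J2=1
PS@5,1 dof=2 J2 → L=6 J1=4 J2=2
add link → L=7 J1=4 J2=2
P@2,6 dof=1 J1 → L=7 J1=5 J2=2
P@4,6 dof=1 J1 → L=7 J1=6 J2=2
P@6,5 dof=1 J1 → L=7 J1=7 J2=2
add link → L=8 J1=7 J2=2
add link → L=9 J1=7 J2=2
C@8,7 dof=2 J2 → L=9 J1=7 J2=3
P@7,1 dof=1 J1 → L=9 J1=8 J2=3
M=3(L−1)−2J1−J2=3·8−2·8−3=5

M = 5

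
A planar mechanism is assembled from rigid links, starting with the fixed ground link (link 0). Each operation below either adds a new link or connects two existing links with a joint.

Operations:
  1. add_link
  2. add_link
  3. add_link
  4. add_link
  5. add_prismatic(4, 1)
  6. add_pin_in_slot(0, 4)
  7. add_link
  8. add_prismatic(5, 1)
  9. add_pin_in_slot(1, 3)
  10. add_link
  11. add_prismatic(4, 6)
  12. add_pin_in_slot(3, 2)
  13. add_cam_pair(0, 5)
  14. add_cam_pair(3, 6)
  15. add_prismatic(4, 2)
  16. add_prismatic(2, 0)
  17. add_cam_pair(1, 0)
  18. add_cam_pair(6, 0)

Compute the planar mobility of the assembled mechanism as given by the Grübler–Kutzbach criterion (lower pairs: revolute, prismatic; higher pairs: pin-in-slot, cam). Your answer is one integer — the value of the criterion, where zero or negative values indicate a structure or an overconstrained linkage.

link 0 = ground. State L|J1|J2 = 1|0|0
+link1  2|0|0
+link2  3|0|0
+link3  4|0|0
+link4  5|0|0
P(4,1) f=1→J1  5|1|0
PS(0,4) f=2→J2  5|1|1
+link5  6|1|1
P(5,1) f=1→J1  6|2|1
PS(1,3) f=2→J2  6|2|2
+link6  7|2|2
P(4,6) f=1→J1  7|3|2
PS(3,2) f=2→J2  7|3|3
C(0,5) f=2→J2  7|3|4
C(3,6) f=2→J2  7|3|5
P(4,2) f=1→J1  7|4|5
P(2,0) f=1→J1  7|5|5
C(1,0) f=2→J2  7|5|6
C(6,0) f=2→J2  7|5|7
M = 3(7−1)−2·5−7 = 18−10−7 = 1

M = 1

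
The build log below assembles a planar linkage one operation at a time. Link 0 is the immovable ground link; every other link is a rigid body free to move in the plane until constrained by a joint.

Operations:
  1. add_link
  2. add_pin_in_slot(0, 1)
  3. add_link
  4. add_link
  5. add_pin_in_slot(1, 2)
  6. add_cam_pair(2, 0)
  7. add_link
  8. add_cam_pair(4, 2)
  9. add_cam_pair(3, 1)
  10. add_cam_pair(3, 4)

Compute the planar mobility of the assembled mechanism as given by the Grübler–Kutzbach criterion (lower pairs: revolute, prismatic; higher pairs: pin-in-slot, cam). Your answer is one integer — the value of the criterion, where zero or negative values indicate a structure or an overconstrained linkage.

M = 6

ground; <1,0,0>
#1 <2,0,0>
PS:0↔1 J2 <2,0,1>
#2 <3,0,1>
#3 <4,0,1>
PS:1↔2 J2 <4,0,2>
C:2↔0 J2 <4,0,3>
#4 <5,0,3>
C:4↔2 J2 <5,0,4>
C:3↔1 J2 <5,0,5>
C:3↔4 J2 <5,0,6>
3×4 − 2×0 − 1×6 = 6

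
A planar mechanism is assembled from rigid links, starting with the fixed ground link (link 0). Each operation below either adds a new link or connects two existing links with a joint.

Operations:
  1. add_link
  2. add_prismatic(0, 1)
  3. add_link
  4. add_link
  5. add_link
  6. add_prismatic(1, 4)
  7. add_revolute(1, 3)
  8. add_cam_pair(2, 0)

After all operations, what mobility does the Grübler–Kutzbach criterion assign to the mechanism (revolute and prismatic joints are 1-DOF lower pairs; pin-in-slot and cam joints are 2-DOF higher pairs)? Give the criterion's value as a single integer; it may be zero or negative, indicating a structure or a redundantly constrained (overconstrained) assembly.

M = 5

ground; <1,0,0>
#1 <2,0,0>
P:0↔1 J1 <2,1,0>
#2 <3,1,0>
#3 <4,1,0>
#4 <5,1,0>
P:1↔4 J1 <5,2,0>
R:1↔3 J1 <5,3,0>
C:2↔0 J2 <5,3,1>
3×4 − 2×3 − 1×1 = 5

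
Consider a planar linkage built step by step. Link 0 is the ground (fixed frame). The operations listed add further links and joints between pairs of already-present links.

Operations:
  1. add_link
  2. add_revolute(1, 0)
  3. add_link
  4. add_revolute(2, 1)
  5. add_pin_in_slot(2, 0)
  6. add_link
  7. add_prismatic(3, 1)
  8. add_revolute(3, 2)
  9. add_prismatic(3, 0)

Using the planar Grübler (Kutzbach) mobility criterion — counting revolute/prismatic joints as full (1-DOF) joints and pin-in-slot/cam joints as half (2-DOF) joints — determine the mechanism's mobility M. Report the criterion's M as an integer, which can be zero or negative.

M = -2

ground; <1,0,0>
#1 <2,0,0>
R:1↔0 J1 <2,1,0>
#2 <3,1,0>
R:2↔1 J1 <3,2,0>
PS:2↔0 J2 <3,2,1>
#3 <4,2,1>
P:3↔1 J1 <4,3,1>
R:3↔2 J1 <4,4,1>
P:3↔0 J1 <4,5,1>
3×3 − 2×5 − 1×1 = -2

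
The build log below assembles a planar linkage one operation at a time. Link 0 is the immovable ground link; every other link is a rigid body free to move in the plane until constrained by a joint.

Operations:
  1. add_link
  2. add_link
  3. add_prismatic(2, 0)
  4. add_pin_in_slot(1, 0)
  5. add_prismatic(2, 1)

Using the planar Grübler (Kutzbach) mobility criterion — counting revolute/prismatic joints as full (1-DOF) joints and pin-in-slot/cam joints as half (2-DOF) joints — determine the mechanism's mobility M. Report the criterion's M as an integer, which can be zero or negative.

M = 1

L=1 J1=0 J2=0
add link → L=2 J1=0 J2=0
add link → L=3 J1=0 J2=0
P@2,0 dof=1 J1 → L=3 J1=1 J2=0
PS@1,0 dof=2 J2 → L=3 J1=1 J2=1
P@2,1 dof=1 J1 → L=3 J1=2 J2=1
M=3(L−1)−2J1−J2=3·2−2·2−1=1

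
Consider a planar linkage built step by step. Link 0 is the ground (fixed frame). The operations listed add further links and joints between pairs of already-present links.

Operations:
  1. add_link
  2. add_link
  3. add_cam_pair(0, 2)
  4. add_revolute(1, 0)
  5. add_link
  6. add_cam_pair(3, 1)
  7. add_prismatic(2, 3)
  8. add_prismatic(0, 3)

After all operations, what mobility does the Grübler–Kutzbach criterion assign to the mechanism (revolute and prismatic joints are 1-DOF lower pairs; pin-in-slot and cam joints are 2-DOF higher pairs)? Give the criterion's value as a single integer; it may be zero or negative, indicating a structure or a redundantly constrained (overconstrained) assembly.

M = 1

[1;0;0] (link 0 is ground)
L+ [2;0;0]
L+ [3;0;0]
C(0,2)∈J2 [3;0;1]
R(1,0)∈J1 [3;1;1]
L+ [4;1;1]
C(3,1)∈J2 [4;1;2]
P(2,3)∈J1 [4;2;2]
P(0,3)∈J1 [4;3;2]
mobility = 9 − 6 − 2 = 1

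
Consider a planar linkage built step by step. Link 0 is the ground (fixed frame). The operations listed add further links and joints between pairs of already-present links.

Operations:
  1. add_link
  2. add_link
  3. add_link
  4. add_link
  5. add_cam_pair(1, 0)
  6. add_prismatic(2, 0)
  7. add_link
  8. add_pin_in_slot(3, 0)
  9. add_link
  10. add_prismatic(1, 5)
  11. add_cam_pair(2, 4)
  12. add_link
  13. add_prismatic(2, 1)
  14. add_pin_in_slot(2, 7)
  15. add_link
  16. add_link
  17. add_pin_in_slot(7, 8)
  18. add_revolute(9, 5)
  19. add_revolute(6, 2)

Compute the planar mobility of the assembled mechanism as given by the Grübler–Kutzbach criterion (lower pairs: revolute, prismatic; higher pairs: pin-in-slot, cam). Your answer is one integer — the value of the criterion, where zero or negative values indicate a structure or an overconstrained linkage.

M = 12

L=1 J1=0 J2=0
add link → L=2 J1=0 J2=0
add link → L=3 J1=0 J2=0
add link → L=4 J1=0 J2=0
add link → L=5 J1=0 J2=0
C@1,0 dof=2 J2 → L=5 J1=0 J2=1
P@2,0 dof=1 J1 → L=5 J1=1 J2=1
add link → L=6 J1=1 J2=1
PS@3,0 dof=2 J2 → L=6 J1=1 J2=2
add link → L=7 J1=1 J2=2
P@1,5 dof=1 J1 → L=7 J1=2 J2=2
C@2,4 dof=2 J2 → L=7 J1=2 J2=3
add link → L=8 J1=2 J2=3
P@2,1 dof=1 J1 → L=8 J1=3 J2=3
PS@2,7 dof=2 J2 → L=8 J1=3 J2=4
add link → L=9 J1=3 J2=4
add link → L=10 J1=3 J2=4
PS@7,8 dof=2 J2 → L=10 J1=3 J2=5
R@9,5 dof=1 J1 → L=10 J1=4 J2=5
R@6,2 dof=1 J1 → L=10 J1=5 J2=5
M=3(L−1)−2J1−J2=3·9−2·5−5=12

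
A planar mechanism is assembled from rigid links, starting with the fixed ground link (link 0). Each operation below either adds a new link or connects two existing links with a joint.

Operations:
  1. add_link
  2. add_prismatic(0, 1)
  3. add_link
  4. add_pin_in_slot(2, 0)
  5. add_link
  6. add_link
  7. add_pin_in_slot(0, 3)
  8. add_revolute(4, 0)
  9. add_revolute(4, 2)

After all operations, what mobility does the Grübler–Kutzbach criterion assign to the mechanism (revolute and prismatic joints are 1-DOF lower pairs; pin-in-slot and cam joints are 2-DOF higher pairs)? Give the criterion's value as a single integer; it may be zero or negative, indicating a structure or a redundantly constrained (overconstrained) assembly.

[1;0;0] (link 0 is ground)
L+ [2;0;0]
P(0,1)∈J1 [2;1;0]
L+ [3;1;0]
PS(2,0)∈J2 [3;1;1]
L+ [4;1;1]
L+ [5;1;1]
PS(0,3)∈J2 [5;1;2]
R(4,0)∈J1 [5;2;2]
R(4,2)∈J1 [5;3;2]
mobility = 12 − 6 − 2 = 4

M = 4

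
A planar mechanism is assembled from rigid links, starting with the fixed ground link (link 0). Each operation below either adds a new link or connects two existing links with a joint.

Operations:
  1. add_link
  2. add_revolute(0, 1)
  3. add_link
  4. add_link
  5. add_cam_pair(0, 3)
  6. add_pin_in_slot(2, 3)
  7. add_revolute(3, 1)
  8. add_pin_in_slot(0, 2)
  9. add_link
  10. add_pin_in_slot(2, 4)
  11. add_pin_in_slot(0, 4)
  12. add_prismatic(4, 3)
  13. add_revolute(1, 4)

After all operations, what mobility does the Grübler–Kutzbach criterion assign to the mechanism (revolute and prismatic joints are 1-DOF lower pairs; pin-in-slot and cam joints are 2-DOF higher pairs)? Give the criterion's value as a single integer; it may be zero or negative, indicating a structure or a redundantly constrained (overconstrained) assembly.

(L,J1,J2)=(1,0,0); link0 fixed
link1: (2,0,0)
R 0-1 [J1]: (2,1,0)
link2: (3,1,0)
link3: (4,1,0)
C 0-3 [J2]: (4,1,1)
PS 2-3 [J2]: (4,1,2)
R 3-1 [J1]: (4,2,2)
PS 0-2 [J2]: (4,2,3)
link4: (5,2,3)
PS 2-4 [J2]: (5,2,4)
PS 0-4 [J2]: (5,2,5)
P 4-3 [J1]: (5,3,5)
R 1-4 [J1]: (5,4,5)
Grübler: 3·4 − 2·4 − 5 = -1

M = -1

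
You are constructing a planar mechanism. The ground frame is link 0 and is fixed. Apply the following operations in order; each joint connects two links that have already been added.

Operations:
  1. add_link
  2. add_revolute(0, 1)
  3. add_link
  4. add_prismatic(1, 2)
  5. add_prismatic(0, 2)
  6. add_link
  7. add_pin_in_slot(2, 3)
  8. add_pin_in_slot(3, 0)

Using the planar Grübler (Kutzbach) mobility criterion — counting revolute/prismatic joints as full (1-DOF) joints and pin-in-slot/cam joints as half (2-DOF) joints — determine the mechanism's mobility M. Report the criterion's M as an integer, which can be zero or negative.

M = 1

L=1 J1=0 J2=0
add link → L=2 J1=0 J2=0
R@0,1 dof=1 J1 → L=2 J1=1 J2=0
add link → L=3 J1=1 J2=0
P@1,2 dof=1 J1 → L=3 J1=2 J2=0
P@0,2 dof=1 J1 → L=3 J1=3 J2=0
add link → L=4 J1=3 J2=0
PS@2,3 dof=2 J2 → L=4 J1=3 J2=1
PS@3,0 dof=2 J2 → L=4 J1=3 J2=2
M=3(L−1)−2J1−J2=3·3−2·3−2=1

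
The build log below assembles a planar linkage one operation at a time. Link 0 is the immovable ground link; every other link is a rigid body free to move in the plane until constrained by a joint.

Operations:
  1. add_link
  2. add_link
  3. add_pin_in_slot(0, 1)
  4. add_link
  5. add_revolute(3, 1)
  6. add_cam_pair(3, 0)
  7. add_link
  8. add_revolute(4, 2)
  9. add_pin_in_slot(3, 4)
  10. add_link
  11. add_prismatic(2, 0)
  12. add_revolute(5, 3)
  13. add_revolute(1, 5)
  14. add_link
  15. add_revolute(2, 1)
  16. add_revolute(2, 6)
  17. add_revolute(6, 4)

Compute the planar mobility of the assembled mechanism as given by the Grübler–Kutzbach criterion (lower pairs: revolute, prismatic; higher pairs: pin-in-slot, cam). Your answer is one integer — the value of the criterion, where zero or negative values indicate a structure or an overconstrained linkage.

M = -1

[1;0;0] (link 0 is ground)
L+ [2;0;0]
L+ [3;0;0]
PS(0,1)∈J2 [3;0;1]
L+ [4;0;1]
R(3,1)∈J1 [4;1;1]
C(3,0)∈J2 [4;1;2]
L+ [5;1;2]
R(4,2)∈J1 [5;2;2]
PS(3,4)∈J2 [5;2;3]
L+ [6;2;3]
P(2,0)∈J1 [6;3;3]
R(5,3)∈J1 [6;4;3]
R(1,5)∈J1 [6;5;3]
L+ [7;5;3]
R(2,1)∈J1 [7;6;3]
R(2,6)∈J1 [7;7;3]
R(6,4)∈J1 [7;8;3]
mobility = 18 − 16 − 3 = -1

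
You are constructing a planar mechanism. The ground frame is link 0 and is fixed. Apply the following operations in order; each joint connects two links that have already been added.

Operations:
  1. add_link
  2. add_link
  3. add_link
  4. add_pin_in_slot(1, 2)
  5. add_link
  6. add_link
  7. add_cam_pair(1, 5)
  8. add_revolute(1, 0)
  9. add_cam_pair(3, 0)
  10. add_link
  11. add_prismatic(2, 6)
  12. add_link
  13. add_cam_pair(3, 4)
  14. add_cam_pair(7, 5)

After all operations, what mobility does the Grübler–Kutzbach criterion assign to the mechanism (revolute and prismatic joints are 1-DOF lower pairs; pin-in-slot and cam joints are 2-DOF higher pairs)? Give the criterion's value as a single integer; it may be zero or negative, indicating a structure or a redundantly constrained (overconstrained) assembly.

M = 12

[1;0;0] (link 0 is ground)
L+ [2;0;0]
L+ [3;0;0]
L+ [4;0;0]
PS(1,2)∈J2 [4;0;1]
L+ [5;0;1]
L+ [6;0;1]
C(1,5)∈J2 [6;0;2]
R(1,0)∈J1 [6;1;2]
C(3,0)∈J2 [6;1;3]
L+ [7;1;3]
P(2,6)∈J1 [7;2;3]
L+ [8;2;3]
C(3,4)∈J2 [8;2;4]
C(7,5)∈J2 [8;2;5]
mobility = 21 − 4 − 5 = 12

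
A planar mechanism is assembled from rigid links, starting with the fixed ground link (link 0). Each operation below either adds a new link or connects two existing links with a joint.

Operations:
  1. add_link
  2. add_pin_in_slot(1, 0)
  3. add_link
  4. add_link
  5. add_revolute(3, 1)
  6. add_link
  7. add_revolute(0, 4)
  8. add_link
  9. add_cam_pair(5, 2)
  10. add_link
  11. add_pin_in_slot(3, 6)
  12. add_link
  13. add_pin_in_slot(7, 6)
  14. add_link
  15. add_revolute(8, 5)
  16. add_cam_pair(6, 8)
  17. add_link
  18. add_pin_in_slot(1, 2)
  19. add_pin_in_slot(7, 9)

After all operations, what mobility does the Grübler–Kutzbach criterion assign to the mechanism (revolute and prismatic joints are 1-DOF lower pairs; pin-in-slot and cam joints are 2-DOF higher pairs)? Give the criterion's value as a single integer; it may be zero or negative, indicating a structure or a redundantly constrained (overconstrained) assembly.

(L,J1,J2)=(1,0,0); link0 fixed
link1: (2,0,0)
PS 1-0 [J2]: (2,0,1)
link2: (3,0,1)
link3: (4,0,1)
R 3-1 [J1]: (4,1,1)
link4: (5,1,1)
R 0-4 [J1]: (5,2,1)
link5: (6,2,1)
C 5-2 [J2]: (6,2,2)
link6: (7,2,2)
PS 3-6 [J2]: (7,2,3)
link7: (8,2,3)
PS 7-6 [J2]: (8,2,4)
link8: (9,2,4)
R 8-5 [J1]: (9,3,4)
C 6-8 [J2]: (9,3,5)
link9: (10,3,5)
PS 1-2 [J2]: (10,3,6)
PS 7-9 [J2]: (10,3,7)
Grübler: 3·9 − 2·3 − 7 = 14

M = 14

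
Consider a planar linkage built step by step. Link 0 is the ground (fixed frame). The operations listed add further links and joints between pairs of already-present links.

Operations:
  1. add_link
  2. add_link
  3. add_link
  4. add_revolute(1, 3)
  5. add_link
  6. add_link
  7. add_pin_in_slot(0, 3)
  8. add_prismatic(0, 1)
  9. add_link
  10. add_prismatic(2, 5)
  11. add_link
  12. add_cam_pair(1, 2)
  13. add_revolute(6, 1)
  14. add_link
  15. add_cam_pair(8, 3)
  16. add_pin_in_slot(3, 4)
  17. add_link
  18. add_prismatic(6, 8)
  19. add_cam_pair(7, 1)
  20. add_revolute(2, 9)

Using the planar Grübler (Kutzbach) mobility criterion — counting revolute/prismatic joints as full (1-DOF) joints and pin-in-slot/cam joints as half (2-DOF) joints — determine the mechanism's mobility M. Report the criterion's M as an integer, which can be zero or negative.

M = 10

ground; <1,0,0>
#1 <2,0,0>
#2 <3,0,0>
#3 <4,0,0>
R:1↔3 J1 <4,1,0>
#4 <5,1,0>
#5 <6,1,0>
PS:0↔3 J2 <6,1,1>
P:0↔1 J1 <6,2,1>
#6 <7,2,1>
P:2↔5 J1 <7,3,1>
#7 <8,3,1>
C:1↔2 J2 <8,3,2>
R:6↔1 J1 <8,4,2>
#8 <9,4,2>
C:8↔3 J2 <9,4,3>
PS:3↔4 J2 <9,4,4>
#9 <10,4,4>
P:6↔8 J1 <10,5,4>
C:7↔1 J2 <10,5,5>
R:2↔9 J1 <10,6,5>
3×9 − 2×6 − 1×5 = 10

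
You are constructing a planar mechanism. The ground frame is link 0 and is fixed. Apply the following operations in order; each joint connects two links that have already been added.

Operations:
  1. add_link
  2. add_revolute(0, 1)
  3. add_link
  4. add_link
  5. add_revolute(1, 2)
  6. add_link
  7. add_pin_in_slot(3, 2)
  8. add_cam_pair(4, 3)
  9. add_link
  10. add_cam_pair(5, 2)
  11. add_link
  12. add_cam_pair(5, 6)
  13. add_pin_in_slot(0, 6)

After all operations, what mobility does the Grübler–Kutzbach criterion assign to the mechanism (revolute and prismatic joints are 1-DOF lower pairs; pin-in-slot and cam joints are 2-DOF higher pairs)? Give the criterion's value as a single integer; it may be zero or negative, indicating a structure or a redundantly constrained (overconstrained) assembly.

M = 9

(L,J1,J2)=(1,0,0); link0 fixed
link1: (2,0,0)
R 0-1 [J1]: (2,1,0)
link2: (3,1,0)
link3: (4,1,0)
R 1-2 [J1]: (4,2,0)
link4: (5,2,0)
PS 3-2 [J2]: (5,2,1)
C 4-3 [J2]: (5,2,2)
link5: (6,2,2)
C 5-2 [J2]: (6,2,3)
link6: (7,2,3)
C 5-6 [J2]: (7,2,4)
PS 0-6 [J2]: (7,2,5)
Grübler: 3·6 − 2·2 − 5 = 9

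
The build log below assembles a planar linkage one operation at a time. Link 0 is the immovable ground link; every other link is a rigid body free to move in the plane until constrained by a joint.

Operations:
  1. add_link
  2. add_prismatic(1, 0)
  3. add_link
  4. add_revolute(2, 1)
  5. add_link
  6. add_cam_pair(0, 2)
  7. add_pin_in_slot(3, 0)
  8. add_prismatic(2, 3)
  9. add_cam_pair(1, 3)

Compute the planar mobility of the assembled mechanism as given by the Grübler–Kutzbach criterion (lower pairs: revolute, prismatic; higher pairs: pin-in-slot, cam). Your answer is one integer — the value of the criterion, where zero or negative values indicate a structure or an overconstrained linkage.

M = 0

link 0 = ground. State L|J1|J2 = 1|0|0
+link1  2|0|0
P(1,0) f=1→J1  2|1|0
+link2  3|1|0
R(2,1) f=1→J1  3|2|0
+link3  4|2|0
C(0,2) f=2→J2  4|2|1
PS(3,0) f=2→J2  4|2|2
P(2,3) f=1→J1  4|3|2
C(1,3) f=2→J2  4|3|3
M = 3(4−1)−2·3−3 = 9−6−3 = 0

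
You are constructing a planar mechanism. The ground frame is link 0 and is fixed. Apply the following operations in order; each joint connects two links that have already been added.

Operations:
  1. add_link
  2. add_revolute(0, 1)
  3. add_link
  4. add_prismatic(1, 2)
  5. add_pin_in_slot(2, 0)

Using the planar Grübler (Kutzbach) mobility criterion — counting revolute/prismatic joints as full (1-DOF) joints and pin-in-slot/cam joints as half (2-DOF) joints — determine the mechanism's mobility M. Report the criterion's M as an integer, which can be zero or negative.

M = 1

L=1 J1=0 J2=0
add link → L=2 J1=0 J2=0
R@0,1 dof=1 J1 → L=2 J1=1 J2=0
add link → L=3 J1=1 J2=0
P@1,2 dof=1 J1 → L=3 J1=2 J2=0
PS@2,0 dof=2 J2 → L=3 J1=2 J2=1
M=3(L−1)−2J1−J2=3·2−2·2−1=1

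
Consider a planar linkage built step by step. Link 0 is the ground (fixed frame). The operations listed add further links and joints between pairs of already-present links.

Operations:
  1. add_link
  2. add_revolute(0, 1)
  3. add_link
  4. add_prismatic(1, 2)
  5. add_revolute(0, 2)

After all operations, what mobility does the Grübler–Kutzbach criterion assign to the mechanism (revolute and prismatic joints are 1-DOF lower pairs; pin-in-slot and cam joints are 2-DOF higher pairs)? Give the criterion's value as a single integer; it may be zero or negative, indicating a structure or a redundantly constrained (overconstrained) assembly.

(L,J1,J2)=(1,0,0); link0 fixed
link1: (2,0,0)
R 0-1 [J1]: (2,1,0)
link2: (3,1,0)
P 1-2 [J1]: (3,2,0)
R 0-2 [J1]: (3,3,0)
Grübler: 3·2 − 2·3 − 0 = 0

M = 0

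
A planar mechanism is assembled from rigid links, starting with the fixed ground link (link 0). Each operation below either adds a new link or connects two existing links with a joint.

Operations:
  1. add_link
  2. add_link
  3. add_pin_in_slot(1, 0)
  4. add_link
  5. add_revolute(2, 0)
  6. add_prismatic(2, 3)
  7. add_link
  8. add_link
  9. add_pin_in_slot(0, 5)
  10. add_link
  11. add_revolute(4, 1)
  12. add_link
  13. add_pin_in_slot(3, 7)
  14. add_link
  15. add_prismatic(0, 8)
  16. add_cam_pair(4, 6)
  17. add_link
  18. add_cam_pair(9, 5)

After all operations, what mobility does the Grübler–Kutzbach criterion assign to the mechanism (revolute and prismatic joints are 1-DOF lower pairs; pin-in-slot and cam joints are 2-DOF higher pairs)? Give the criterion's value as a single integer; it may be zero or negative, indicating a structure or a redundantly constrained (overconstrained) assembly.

M = 14

ground; <1,0,0>
#1 <2,0,0>
#2 <3,0,0>
PS:1↔0 J2 <3,0,1>
#3 <4,0,1>
R:2↔0 J1 <4,1,1>
P:2↔3 J1 <4,2,1>
#4 <5,2,1>
#5 <6,2,1>
PS:0↔5 J2 <6,2,2>
#6 <7,2,2>
R:4↔1 J1 <7,3,2>
#7 <8,3,2>
PS:3↔7 J2 <8,3,3>
#8 <9,3,3>
P:0↔8 J1 <9,4,3>
C:4↔6 J2 <9,4,4>
#9 <10,4,4>
C:9↔5 J2 <10,4,5>
3×9 − 2×4 − 1×5 = 14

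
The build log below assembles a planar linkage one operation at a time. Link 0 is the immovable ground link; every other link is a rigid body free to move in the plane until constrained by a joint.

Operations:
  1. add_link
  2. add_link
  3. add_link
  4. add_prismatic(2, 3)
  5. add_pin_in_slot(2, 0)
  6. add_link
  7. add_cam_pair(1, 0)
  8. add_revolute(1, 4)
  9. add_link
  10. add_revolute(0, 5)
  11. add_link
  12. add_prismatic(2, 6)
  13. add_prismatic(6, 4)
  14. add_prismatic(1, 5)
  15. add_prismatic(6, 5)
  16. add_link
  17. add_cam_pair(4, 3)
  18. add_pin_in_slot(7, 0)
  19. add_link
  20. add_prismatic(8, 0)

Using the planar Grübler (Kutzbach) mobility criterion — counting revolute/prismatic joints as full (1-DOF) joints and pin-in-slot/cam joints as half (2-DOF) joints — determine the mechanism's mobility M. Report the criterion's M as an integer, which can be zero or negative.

link 0 = ground. State L|J1|J2 = 1|0|0
+link1  2|0|0
+link2  3|0|0
+link3  4|0|0
P(2,3) f=1→J1  4|1|0
PS(2,0) f=2→J2  4|1|1
+link4  5|1|1
C(1,0) f=2→J2  5|1|2
R(1,4) f=1→J1  5|2|2
+link5  6|2|2
R(0,5) f=1→J1  6|3|2
+link6  7|3|2
P(2,6) f=1→J1  7|4|2
P(6,4) f=1→J1  7|5|2
P(1,5) f=1→J1  7|6|2
P(6,5) f=1→J1  7|7|2
+link7  8|7|2
C(4,3) f=2→J2  8|7|3
PS(7,0) f=2→J2  8|7|4
+link8  9|7|4
P(8,0) f=1→J1  9|8|4
M = 3(9−1)−2·8−4 = 24−16−4 = 4

M = 4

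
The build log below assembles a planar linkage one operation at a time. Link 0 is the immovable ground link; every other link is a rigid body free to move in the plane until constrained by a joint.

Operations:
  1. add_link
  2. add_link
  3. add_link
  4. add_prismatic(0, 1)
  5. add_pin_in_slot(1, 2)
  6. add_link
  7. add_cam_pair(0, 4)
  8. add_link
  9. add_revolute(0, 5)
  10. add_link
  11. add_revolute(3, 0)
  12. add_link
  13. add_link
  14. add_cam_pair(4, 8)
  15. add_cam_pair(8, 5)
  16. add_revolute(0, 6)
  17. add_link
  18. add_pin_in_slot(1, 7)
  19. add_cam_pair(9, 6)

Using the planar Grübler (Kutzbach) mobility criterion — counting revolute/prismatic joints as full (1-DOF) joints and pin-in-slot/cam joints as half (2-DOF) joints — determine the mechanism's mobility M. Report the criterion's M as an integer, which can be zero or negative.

M = 13

link 0 = ground. State L|J1|J2 = 1|0|0
+link1  2|0|0
+link2  3|0|0
+link3  4|0|0
P(0,1) f=1→J1  4|1|0
PS(1,2) f=2→J2  4|1|1
+link4  5|1|1
C(0,4) f=2→J2  5|1|2
+link5  6|1|2
R(0,5) f=1→J1  6|2|2
+link6  7|2|2
R(3,0) f=1→J1  7|3|2
+link7  8|3|2
+link8  9|3|2
C(4,8) f=2→J2  9|3|3
C(8,5) f=2→J2  9|3|4
R(0,6) f=1→J1  9|4|4
+link9  10|4|4
PS(1,7) f=2→J2  10|4|5
C(9,6) f=2→J2  10|4|6
M = 3(10−1)−2·4−6 = 27−8−6 = 13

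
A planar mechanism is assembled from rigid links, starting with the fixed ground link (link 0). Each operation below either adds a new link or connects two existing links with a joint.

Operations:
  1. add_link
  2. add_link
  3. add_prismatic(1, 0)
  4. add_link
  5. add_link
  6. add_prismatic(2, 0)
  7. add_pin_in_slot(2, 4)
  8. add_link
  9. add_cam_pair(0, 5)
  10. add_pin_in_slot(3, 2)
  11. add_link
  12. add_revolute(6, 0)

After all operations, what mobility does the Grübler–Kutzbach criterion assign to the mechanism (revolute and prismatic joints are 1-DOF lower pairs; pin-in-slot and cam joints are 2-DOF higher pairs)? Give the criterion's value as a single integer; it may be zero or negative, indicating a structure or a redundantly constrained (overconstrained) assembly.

L=1 J1=0 J2=0
add link → L=2 J1=0 J2=0
add link → L=3 J1=0 J2=0
P@1,0 dof=1 J1 → L=3 J1=1 J2=0
add link → L=4 J1=1 J2=0
add link → L=5 J1=1 J2=0
P@2,0 dof=1 J1 → L=5 J1=2 J2=0
PS@2,4 dof=2 J2 → L=5 J1=2 J2=1
add link → L=6 J1=2 J2=1
C@0,5 dof=2 J2 → L=6 J1=2 J2=2
PS@3,2 dof=2 J2 → L=6 J1=2 J2=3
add link → L=7 J1=2 J2=3
R@6,0 dof=1 J1 → L=7 J1=3 J2=3
M=3(L−1)−2J1−J2=3·6−2·3−3=9

M = 9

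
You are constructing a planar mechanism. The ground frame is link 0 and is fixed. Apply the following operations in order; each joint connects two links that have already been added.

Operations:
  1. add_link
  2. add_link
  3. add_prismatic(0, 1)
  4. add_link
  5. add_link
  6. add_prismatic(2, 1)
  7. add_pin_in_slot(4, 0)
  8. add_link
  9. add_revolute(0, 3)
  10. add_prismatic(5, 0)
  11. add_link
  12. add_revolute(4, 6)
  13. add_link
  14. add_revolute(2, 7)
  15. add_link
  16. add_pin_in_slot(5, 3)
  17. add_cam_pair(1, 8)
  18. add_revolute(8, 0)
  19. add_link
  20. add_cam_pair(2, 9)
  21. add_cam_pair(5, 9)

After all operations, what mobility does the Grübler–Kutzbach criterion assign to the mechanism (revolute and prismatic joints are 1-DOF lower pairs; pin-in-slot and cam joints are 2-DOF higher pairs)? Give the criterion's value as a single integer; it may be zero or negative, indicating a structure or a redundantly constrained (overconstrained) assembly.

[1;0;0] (link 0 is ground)
L+ [2;0;0]
L+ [3;0;0]
P(0,1)∈J1 [3;1;0]
L+ [4;1;0]
L+ [5;1;0]
P(2,1)∈J1 [5;2;0]
PS(4,0)∈J2 [5;2;1]
L+ [6;2;1]
R(0,3)∈J1 [6;3;1]
P(5,0)∈J1 [6;4;1]
L+ [7;4;1]
R(4,6)∈J1 [7;5;1]
L+ [8;5;1]
R(2,7)∈J1 [8;6;1]
L+ [9;6;1]
PS(5,3)∈J2 [9;6;2]
C(1,8)∈J2 [9;6;3]
R(8,0)∈J1 [9;7;3]
L+ [10;7;3]
C(2,9)∈J2 [10;7;4]
C(5,9)∈J2 [10;7;5]
mobility = 27 − 14 − 5 = 8

M = 8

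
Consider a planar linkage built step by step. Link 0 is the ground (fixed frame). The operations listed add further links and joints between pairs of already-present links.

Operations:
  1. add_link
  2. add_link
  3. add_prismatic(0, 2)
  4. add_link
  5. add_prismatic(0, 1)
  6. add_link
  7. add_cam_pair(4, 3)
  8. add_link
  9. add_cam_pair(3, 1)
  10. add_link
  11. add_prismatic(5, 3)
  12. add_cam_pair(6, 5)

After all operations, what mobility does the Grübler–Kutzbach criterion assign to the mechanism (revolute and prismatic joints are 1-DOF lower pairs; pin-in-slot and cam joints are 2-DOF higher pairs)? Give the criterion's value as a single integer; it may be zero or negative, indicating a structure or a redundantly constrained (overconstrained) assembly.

(L,J1,J2)=(1,0,0); link0 fixed
link1: (2,0,0)
link2: (3,0,0)
P 0-2 [J1]: (3,1,0)
link3: (4,1,0)
P 0-1 [J1]: (4,2,0)
link4: (5,2,0)
C 4-3 [J2]: (5,2,1)
link5: (6,2,1)
C 3-1 [J2]: (6,2,2)
link6: (7,2,2)
P 5-3 [J1]: (7,3,2)
C 6-5 [J2]: (7,3,3)
Grübler: 3·6 − 2·3 − 3 = 9

M = 9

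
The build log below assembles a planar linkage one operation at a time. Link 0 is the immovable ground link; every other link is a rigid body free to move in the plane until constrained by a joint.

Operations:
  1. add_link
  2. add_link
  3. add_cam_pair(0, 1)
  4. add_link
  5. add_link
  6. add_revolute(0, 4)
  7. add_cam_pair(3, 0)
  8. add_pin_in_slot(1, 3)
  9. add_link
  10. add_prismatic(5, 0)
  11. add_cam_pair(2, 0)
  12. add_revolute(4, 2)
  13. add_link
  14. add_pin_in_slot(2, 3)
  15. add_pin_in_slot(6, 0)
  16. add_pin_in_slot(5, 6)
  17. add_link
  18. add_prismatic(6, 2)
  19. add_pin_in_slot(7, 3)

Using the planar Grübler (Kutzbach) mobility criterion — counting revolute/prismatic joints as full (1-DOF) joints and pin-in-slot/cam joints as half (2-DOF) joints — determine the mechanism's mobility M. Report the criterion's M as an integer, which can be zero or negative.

M = 5

link 0 = ground. State L|J1|J2 = 1|0|0
+link1  2|0|0
+link2  3|0|0
C(0,1) f=2→J2  3|0|1
+link3  4|0|1
+link4  5|0|1
R(0,4) f=1→J1  5|1|1
C(3,0) f=2→J2  5|1|2
PS(1,3) f=2→J2  5|1|3
+link5  6|1|3
P(5,0) f=1→J1  6|2|3
C(2,0) f=2→J2  6|2|4
R(4,2) f=1→J1  6|3|4
+link6  7|3|4
PS(2,3) f=2→J2  7|3|5
PS(6,0) f=2→J2  7|3|6
PS(5,6) f=2→J2  7|3|7
+link7  8|3|7
P(6,2) f=1→J1  8|4|7
PS(7,3) f=2→J2  8|4|8
M = 3(8−1)−2·4−8 = 21−8−8 = 5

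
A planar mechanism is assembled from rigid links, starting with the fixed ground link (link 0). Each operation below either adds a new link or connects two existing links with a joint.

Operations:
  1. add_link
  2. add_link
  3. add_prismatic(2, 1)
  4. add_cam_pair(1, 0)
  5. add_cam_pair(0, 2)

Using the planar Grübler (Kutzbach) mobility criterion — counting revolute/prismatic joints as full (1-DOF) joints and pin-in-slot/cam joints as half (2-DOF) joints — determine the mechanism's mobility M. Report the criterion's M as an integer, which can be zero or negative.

M = 2

[1;0;0] (link 0 is ground)
L+ [2;0;0]
L+ [3;0;0]
P(2,1)∈J1 [3;1;0]
C(1,0)∈J2 [3;1;1]
C(0,2)∈J2 [3;1;2]
mobility = 6 − 2 − 2 = 2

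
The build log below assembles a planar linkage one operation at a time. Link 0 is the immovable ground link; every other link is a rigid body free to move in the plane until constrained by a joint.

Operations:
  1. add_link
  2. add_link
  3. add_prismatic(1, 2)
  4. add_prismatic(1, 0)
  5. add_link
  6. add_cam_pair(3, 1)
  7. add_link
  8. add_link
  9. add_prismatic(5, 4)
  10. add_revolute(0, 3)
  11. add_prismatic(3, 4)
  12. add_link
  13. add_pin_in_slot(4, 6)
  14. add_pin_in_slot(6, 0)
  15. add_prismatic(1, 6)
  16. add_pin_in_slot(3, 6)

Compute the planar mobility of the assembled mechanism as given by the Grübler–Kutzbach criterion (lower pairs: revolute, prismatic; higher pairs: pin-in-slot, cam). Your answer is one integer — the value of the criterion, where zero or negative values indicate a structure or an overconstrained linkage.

M = 2

link 0 = ground. State L|J1|J2 = 1|0|0
+link1  2|0|0
+link2  3|0|0
P(1,2) f=1→J1  3|1|0
P(1,0) f=1→J1  3|2|0
+link3  4|2|0
C(3,1) f=2→J2  4|2|1
+link4  5|2|1
+link5  6|2|1
P(5,4) f=1→J1  6|3|1
R(0,3) f=1→J1  6|4|1
P(3,4) f=1→J1  6|5|1
+link6  7|5|1
PS(4,6) f=2→J2  7|5|2
PS(6,0) f=2→J2  7|5|3
P(1,6) f=1→J1  7|6|3
PS(3,6) f=2→J2  7|6|4
M = 3(7−1)−2·6−4 = 18−12−4 = 2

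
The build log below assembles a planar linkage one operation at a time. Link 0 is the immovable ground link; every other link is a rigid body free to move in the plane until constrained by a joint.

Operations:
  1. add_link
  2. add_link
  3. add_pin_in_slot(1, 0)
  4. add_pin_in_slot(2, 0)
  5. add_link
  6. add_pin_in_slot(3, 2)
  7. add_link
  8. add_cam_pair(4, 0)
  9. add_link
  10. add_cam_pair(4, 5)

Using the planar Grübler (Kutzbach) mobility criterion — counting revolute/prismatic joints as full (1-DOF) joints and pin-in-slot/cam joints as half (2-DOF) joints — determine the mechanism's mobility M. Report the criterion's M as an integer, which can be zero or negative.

M = 10

link 0 = ground. State L|J1|J2 = 1|0|0
+link1  2|0|0
+link2  3|0|0
PS(1,0) f=2→J2  3|0|1
PS(2,0) f=2→J2  3|0|2
+link3  4|0|2
PS(3,2) f=2→J2  4|0|3
+link4  5|0|3
C(4,0) f=2→J2  5|0|4
+link5  6|0|4
C(4,5) f=2→J2  6|0|5
M = 3(6−1)−2·0−5 = 15−0−5 = 10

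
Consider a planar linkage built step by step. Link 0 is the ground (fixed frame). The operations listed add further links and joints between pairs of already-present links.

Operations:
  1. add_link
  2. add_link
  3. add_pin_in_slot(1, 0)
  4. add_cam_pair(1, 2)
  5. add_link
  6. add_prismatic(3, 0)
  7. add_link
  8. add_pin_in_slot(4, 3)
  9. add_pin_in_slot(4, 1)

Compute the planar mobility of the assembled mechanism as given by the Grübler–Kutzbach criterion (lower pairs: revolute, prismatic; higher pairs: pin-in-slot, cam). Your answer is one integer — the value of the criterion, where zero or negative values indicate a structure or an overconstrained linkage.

(L,J1,J2)=(1,0,0); link0 fixed
link1: (2,0,0)
link2: (3,0,0)
PS 1-0 [J2]: (3,0,1)
C 1-2 [J2]: (3,0,2)
link3: (4,0,2)
P 3-0 [J1]: (4,1,2)
link4: (5,1,2)
PS 4-3 [J2]: (5,1,3)
PS 4-1 [J2]: (5,1,4)
Grübler: 3·4 − 2·1 − 4 = 6

M = 6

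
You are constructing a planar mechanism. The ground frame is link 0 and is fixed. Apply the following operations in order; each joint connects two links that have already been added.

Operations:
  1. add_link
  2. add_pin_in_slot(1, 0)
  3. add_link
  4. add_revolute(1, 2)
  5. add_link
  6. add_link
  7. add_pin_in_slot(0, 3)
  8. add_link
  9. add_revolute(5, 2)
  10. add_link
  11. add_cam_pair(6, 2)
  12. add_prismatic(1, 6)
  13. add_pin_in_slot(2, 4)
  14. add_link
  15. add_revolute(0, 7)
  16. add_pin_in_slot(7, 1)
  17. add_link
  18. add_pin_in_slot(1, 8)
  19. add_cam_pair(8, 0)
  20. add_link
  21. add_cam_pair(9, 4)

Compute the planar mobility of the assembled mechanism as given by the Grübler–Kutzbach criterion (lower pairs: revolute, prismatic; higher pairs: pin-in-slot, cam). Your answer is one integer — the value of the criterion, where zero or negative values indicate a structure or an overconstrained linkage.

[1;0;0] (link 0 is ground)
L+ [2;0;0]
PS(1,0)∈J2 [2;0;1]
L+ [3;0;1]
R(1,2)∈J1 [3;1;1]
L+ [4;1;1]
L+ [5;1;1]
PS(0,3)∈J2 [5;1;2]
L+ [6;1;2]
R(5,2)∈J1 [6;2;2]
L+ [7;2;2]
C(6,2)∈J2 [7;2;3]
P(1,6)∈J1 [7;3;3]
PS(2,4)∈J2 [7;3;4]
L+ [8;3;4]
R(0,7)∈J1 [8;4;4]
PS(7,1)∈J2 [8;4;5]
L+ [9;4;5]
PS(1,8)∈J2 [9;4;6]
C(8,0)∈J2 [9;4;7]
L+ [10;4;7]
C(9,4)∈J2 [10;4;8]
mobility = 27 − 8 − 8 = 11

M = 11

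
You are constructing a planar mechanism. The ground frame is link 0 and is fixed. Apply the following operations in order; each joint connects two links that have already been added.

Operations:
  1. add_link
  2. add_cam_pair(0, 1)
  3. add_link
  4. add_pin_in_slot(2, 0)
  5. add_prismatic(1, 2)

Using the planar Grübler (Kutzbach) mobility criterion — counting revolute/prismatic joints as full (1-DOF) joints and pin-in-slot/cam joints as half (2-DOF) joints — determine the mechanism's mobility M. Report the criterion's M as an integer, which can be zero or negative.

M = 2

ground; <1,0,0>
#1 <2,0,0>
C:0↔1 J2 <2,0,1>
#2 <3,0,1>
PS:2↔0 J2 <3,0,2>
P:1↔2 J1 <3,1,2>
3×2 − 2×1 − 1×2 = 2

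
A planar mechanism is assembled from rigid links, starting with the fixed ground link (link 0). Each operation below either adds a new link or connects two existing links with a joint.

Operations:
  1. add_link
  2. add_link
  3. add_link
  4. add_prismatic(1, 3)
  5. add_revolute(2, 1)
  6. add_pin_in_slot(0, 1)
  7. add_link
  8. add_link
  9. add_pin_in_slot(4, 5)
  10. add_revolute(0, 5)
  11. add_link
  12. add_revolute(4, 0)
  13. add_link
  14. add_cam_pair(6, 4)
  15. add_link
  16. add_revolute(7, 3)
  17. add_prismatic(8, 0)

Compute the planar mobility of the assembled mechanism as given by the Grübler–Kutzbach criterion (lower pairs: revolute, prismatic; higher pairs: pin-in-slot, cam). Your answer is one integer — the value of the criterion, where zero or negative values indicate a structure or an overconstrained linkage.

M = 9

(L,J1,J2)=(1,0,0); link0 fixed
link1: (2,0,0)
link2: (3,0,0)
link3: (4,0,0)
P 1-3 [J1]: (4,1,0)
R 2-1 [J1]: (4,2,0)
PS 0-1 [J2]: (4,2,1)
link4: (5,2,1)
link5: (6,2,1)
PS 4-5 [J2]: (6,2,2)
R 0-5 [J1]: (6,3,2)
link6: (7,3,2)
R 4-0 [J1]: (7,4,2)
link7: (8,4,2)
C 6-4 [J2]: (8,4,3)
link8: (9,4,3)
R 7-3 [J1]: (9,5,3)
P 8-0 [J1]: (9,6,3)
Grübler: 3·8 − 2·6 − 3 = 9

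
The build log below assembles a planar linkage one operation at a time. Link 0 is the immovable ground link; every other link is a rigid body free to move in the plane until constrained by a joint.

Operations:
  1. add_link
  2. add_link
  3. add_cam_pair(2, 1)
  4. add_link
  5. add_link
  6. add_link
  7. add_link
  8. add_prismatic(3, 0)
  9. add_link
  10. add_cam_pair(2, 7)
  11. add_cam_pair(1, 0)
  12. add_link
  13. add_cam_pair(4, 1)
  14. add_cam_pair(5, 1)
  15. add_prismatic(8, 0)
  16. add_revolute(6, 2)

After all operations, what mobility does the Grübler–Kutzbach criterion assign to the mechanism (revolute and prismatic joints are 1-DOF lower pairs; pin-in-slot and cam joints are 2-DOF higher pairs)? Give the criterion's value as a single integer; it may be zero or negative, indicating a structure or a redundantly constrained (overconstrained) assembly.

(L,J1,J2)=(1,0,0); link0 fixed
link1: (2,0,0)
link2: (3,0,0)
C 2-1 [J2]: (3,0,1)
link3: (4,0,1)
link4: (5,0,1)
link5: (6,0,1)
link6: (7,0,1)
P 3-0 [J1]: (7,1,1)
link7: (8,1,1)
C 2-7 [J2]: (8,1,2)
C 1-0 [J2]: (8,1,3)
link8: (9,1,3)
C 4-1 [J2]: (9,1,4)
C 5-1 [J2]: (9,1,5)
P 8-0 [J1]: (9,2,5)
R 6-2 [J1]: (9,3,5)
Grübler: 3·8 − 2·3 − 5 = 13

M = 13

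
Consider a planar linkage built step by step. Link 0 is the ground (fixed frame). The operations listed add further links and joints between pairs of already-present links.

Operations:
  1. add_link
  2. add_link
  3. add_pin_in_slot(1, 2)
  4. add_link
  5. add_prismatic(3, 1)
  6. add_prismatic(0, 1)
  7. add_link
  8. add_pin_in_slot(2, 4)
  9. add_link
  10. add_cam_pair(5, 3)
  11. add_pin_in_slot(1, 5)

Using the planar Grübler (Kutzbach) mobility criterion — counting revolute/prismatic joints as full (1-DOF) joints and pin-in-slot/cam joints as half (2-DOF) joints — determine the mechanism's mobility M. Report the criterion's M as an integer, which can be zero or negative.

[1;0;0] (link 0 is ground)
L+ [2;0;0]
L+ [3;0;0]
PS(1,2)∈J2 [3;0;1]
L+ [4;0;1]
P(3,1)∈J1 [4;1;1]
P(0,1)∈J1 [4;2;1]
L+ [5;2;1]
PS(2,4)∈J2 [5;2;2]
L+ [6;2;2]
C(5,3)∈J2 [6;2;3]
PS(1,5)∈J2 [6;2;4]
mobility = 15 − 4 − 4 = 7

M = 7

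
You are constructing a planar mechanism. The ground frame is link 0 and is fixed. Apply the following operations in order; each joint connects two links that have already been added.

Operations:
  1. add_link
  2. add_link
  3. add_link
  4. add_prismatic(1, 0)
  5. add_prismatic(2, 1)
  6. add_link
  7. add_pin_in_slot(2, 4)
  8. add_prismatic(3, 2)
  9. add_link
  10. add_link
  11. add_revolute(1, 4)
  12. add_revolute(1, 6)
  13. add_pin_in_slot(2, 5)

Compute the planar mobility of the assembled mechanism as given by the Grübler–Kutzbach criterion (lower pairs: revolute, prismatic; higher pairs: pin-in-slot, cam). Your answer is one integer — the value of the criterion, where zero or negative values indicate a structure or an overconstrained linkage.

M = 6

link 0 = ground. State L|J1|J2 = 1|0|0
+link1  2|0|0
+link2  3|0|0
+link3  4|0|0
P(1,0) f=1→J1  4|1|0
P(2,1) f=1→J1  4|2|0
+link4  5|2|0
PS(2,4) f=2→J2  5|2|1
P(3,2) f=1→J1  5|3|1
+link5  6|3|1
+link6  7|3|1
R(1,4) f=1→J1  7|4|1
R(1,6) f=1→J1  7|5|1
PS(2,5) f=2→J2  7|5|2
M = 3(7−1)−2·5−2 = 18−10−2 = 6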